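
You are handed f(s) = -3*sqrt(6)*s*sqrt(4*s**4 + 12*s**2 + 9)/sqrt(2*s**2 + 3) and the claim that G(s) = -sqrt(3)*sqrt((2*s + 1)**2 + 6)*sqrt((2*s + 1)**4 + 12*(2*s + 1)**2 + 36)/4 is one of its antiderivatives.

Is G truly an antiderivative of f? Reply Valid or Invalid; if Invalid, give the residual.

Invalid: d/ds[G] - f = sqrt(2)*(-96*sqrt(6)*s**5*sqrt(2*s**2 + 3) - 240*sqrt(6)*s**4*sqrt(2*s**2 + 3) - 528*sqrt(6)*s**3*sqrt(2*s**2 + 3) - 552*sqrt(6)*s**2*sqrt(2*s**2 + 3) - 462*sqrt(6)*s*sqrt(2*s**2 + 3) + 12*sqrt(3)*s*sqrt(4*s**2 + 4*s + 7)*sqrt(4*s**4 + 12*s**2 + 9)*sqrt(16*s**4 + 32*s**3 + 72*s**2 + 56*s + 49) - 147*sqrt(6)*sqrt(2*s**2 + 3))/(4*sqrt(2*s**2 + 3)*sqrt(4*s**2 + 4*s + 7)*sqrt(16*s**4 + 32*s**3 + 72*s**2 + 56*s + 49)), which is not 0.

d/ds[G] = (-96*sqrt(3)*s**5 - 240*sqrt(3)*s**4 - 528*sqrt(3)*s**3 - 552*sqrt(3)*s**2 - 462*sqrt(3)*s - 147*sqrt(3))/(2*sqrt(4*s**2 + 4*s + 7)*sqrt(16*s**4 + 32*s**3 + 72*s**2 + 56*s + 49))
d/ds[G] - f(s) = sqrt(2)*(-96*sqrt(6)*s**5*sqrt(2*s**2 + 3) - 240*sqrt(6)*s**4*sqrt(2*s**2 + 3) - 528*sqrt(6)*s**3*sqrt(2*s**2 + 3) - 552*sqrt(6)*s**2*sqrt(2*s**2 + 3) - 462*sqrt(6)*s*sqrt(2*s**2 + 3) + 12*sqrt(3)*s*sqrt(4*s**2 + 4*s + 7)*sqrt(4*s**4 + 12*s**2 + 9)*sqrt(16*s**4 + 32*s**3 + 72*s**2 + 56*s + 49) - 147*sqrt(6)*sqrt(2*s**2 + 3))/(4*sqrt(2*s**2 + 3)*sqrt(4*s**2 + 4*s + 7)*sqrt(16*s**4 + 32*s**3 + 72*s**2 + 56*s + 49)) != 0.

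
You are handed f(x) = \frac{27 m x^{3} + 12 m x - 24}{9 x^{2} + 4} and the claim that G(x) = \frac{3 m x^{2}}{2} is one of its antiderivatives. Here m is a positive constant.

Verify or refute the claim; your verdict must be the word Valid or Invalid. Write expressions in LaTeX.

Invalid: d/dx[G] - f = \frac{24}{9 x^{2} + 4}, which is not 0.

d/dx[G] = 3 m x
d/dx[G] - f(x) = \frac{24}{9 x^{2} + 4} != 0.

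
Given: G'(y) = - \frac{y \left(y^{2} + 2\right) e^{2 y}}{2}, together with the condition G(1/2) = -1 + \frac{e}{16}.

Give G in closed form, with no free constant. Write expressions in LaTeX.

G'(y) has the shape u'v + uv' for u = - \frac{y^{3}}{4} + \frac{3 y^{2}}{8} - \frac{7 y}{8} + \frac{7}{16} and v = e^{2 y} — it is the derivative of the product u*v.
A general antiderivative is \frac{\left(- 4 y^{3} + 6 y^{2} - 14 y + 7\right) e^{2 y}}{16} + C.
The condition gives C = -1 + \frac{e}{16} - (\frac{e}{16}) = -1.
So G(y) = - \frac{4 y^{3} e^{2 y} - 6 y^{2} e^{2 y} + 14 y e^{2 y} - 7 e^{2 y} + 16}{16}.
Check: d/dy[- \frac{4 y^{3} e^{2 y} - 6 y^{2} e^{2 y} + 14 y e^{2 y} - 7 e^{2 y} + 16}{16}] = - \frac{y^{3} e^{2 y}}{2} - y e^{2 y}, which equals G'(y).

G(y) = - \frac{4 y^{3} e^{2 y} - 6 y^{2} e^{2 y} + 14 y e^{2 y} - 7 e^{2 y} + 16}{16}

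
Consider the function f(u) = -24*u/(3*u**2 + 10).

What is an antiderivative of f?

f matches the chain-rule pattern g'(h)*h' with inner function h(u) = 3*u**2/2 + 5; substituting w = h(u) collapses the integral.
Check: d/du[-4*log(3*u**2/2 + 5)] = -24*u/(3*u**2 + 10) = f(u).

An antiderivative is F(u) = -4*log(3*u**2/2 + 5).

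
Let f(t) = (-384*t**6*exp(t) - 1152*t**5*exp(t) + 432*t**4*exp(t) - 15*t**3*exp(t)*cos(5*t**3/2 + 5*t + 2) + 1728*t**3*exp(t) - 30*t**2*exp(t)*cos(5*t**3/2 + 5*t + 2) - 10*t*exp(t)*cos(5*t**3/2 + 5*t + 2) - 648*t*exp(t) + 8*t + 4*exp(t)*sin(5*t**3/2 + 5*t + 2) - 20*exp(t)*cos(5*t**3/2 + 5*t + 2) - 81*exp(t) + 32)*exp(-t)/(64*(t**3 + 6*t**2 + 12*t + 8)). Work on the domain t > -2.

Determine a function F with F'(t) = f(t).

Recognize the product-rule pattern: f = u'v + uv' with u = -1/(2*(2*t + 4)**2), v = -3*(3/2 - 2*t**2)**3/2 + sin(5*t**3/2 + 5*t + 2)/4 + exp(-t), so integration by parts undoes it.
Check: d/dt[-12*t**6/(8*t**2 + 32*t + 32) + 27*t**4/(8*t**2 + 32*t + 32) - 81*t**2/(32*t**2 + 128*t + 128) - 1/(8*t**2*exp(t) + 32*t*exp(t) + 32*exp(t)) + 81/(128*t**2 + 512*t + 512) - sin(5*t**3/2 + 5*t + 2)/(32*t**2 + 128*t + 128)] = (-384*t**6*exp(t) - 1152*t**5*exp(t) + 432*t**4*exp(t) - 15*t**3*exp(t)*cos(5*t**3/2 + 5*t + 2) + 1728*t**3*exp(t) - 30*t**2*exp(t)*cos(5*t**3/2 + 5*t + 2) - 10*t*exp(t)*cos(5*t**3/2 + 5*t + 2) - 648*t*exp(t) + 8*t + 4*exp(t)*sin(5*t**3/2 + 5*t + 2) - 20*exp(t)*cos(5*t**3/2 + 5*t + 2) - 81*exp(t) + 32)/(64*t**3*exp(t) + 384*t**2*exp(t) + 768*t*exp(t) + 512*exp(t)), which equals f(t).

An antiderivative is F(t) = -12*t**6/(8*t**2 + 32*t + 32) + 27*t**4/(8*t**2 + 32*t + 32) - 81*t**2/(32*t**2 + 128*t + 128) - 1/(8*t**2*exp(t) + 32*t*exp(t) + 32*exp(t)) + 81/(128*t**2 + 512*t + 512) - sin(5*t**3/2 + 5*t + 2)/(32*t**2 + 128*t + 128).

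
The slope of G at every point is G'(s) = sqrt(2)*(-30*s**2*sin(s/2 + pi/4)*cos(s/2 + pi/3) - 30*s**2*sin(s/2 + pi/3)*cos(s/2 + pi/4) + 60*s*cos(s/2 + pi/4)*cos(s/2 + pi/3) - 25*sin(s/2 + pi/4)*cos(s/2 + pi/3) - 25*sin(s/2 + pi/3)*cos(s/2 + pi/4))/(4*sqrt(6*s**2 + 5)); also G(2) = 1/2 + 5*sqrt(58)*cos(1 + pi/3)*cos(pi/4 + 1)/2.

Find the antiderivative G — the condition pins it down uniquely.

Any candidate G(s) must reproduce the stated G'(s) exactly.
A general antiderivative is 5*sqrt(3*s**2 + 5/2)*cos(s/2 + pi/4)*cos(s/2 + pi/3) + C.
The condition gives C = 1/2 + 5*sqrt(58)*cos(1 + pi/3)*cos(pi/4 + 1)/2 - (5*sqrt(58)*cos(1 + pi/3)*cos(pi/4 + 1)/2) = 1/2.
So G(s) = 5*sqrt(3*s**2 + 5/2)*cos(s/2 + pi/4)*cos(s/2 + pi/3) + 1/2.
Check: d/ds[5*sqrt(3*s**2 + 5/2)*cos(s/2 + pi/4)*cos(s/2 + pi/3) + 1/2] = sqrt(2)*(-30*s**2*sin(s/2 + pi/4)*cos(s/2 + pi/3) - 30*s**2*sin(s/2 + pi/3)*cos(s/2 + pi/4) + 60*s*cos(s/2 + pi/4)*cos(s/2 + pi/3) - 25*sin(s/2 + pi/4)*cos(s/2 + pi/3) - 25*sin(s/2 + pi/3)*cos(s/2 + pi/4))/(4*sqrt(6*s**2 + 5)) = G'(s).

G(s) = 5*sqrt(3*s**2 + 5/2)*cos(s/2 + pi/4)*cos(s/2 + pi/3) + 1/2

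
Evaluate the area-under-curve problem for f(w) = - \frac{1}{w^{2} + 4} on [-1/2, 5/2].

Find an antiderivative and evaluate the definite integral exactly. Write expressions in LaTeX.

Antiderivative: F(w) = - \frac{\operatorname{atan}{\left(\frac{w}{2} \right)}}{2}; value = - \frac{\operatorname{atan}{\left(\frac{5}{4} \right)}}{2} - \frac{\operatorname{atan}{\left(\frac{1}{4} \right)}}{2}

A candidate is checked by its d/dw: the result must match f(w).
F(w) = - \frac{\operatorname{atan}{\left(\frac{w}{2} \right)}}{2} is an antiderivative of f.
Check: d/dw[- \frac{\operatorname{atan}{\left(\frac{w}{2} \right)}}{2}] = - \frac{1}{w^{2} + 4} = f(w).
F(5/2) = - \frac{\operatorname{atan}{\left(\frac{5}{4} \right)}}{2}; F(-1/2) = \frac{\operatorname{atan}{\left(\frac{1}{4} \right)}}{2}.
Integral = F(5/2) - F(-1/2) = - \frac{\operatorname{atan}{\left(\frac{5}{4} \right)}}{2} - \frac{\operatorname{atan}{\left(\frac{1}{4} \right)}}{2}.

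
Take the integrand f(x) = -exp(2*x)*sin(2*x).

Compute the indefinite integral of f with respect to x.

A candidate is checked by its d/dx: the result must match f(x).
Check: d/dx[-exp(2*x)*sin(2*x)/4 + exp(2*x)*cos(2*x)/4] = -exp(2*x)*sin(2*x) = f(x).

F(x) = -exp(2*x)*sin(2*x)/4 + exp(2*x)*cos(2*x)/4 + C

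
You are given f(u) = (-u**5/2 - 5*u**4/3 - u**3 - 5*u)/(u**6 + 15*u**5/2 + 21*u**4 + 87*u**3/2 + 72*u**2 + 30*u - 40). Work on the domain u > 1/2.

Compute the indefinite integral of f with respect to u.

F(u) = (-1581*(u + 2)*log(u - 1/2) + 2156*(u + 2)*log(u + 2) - 38100*(u + 2)*log(u + 4) - 2500*(u + 2)*log(u**2 + 5) + 8750*sqrt(5)*(u + 2)*atan(sqrt(5)*u/5) + 13860)/(85050*(u + 2)) + C

Factor the denominator (3*(u + 2)**2*(u + 4)*(2*u - 1)*(u**2 + 5)) and decompose: f = -25*(4*u - 35)/(1701*(u**2 + 5)) - 527/(14175*(2*u - 1)) - 254/(567*(u + 4)) + 154/(6075*(u + 2)) - 22/(135*(u + 2)**2); each piece integrates to a log, atan, or power term.
Check: d/du[(-1581*(u + 2)*log(u - 1/2) + 2156*(u + 2)*log(u + 2) - 38100*(u + 2)*log(u + 4) - 2500*(u + 2)*log(u**2 + 5) + 8750*sqrt(5)*(u + 2)*atan(sqrt(5)*u/5) + 13860)/(85050*(u + 2))] = (-3*u**5 - 10*u**4 - 6*u**3 - 30*u)/(6*u**6 + 45*u**5 + 126*u**4 + 261*u**3 + 432*u**2 + 180*u - 240), which equals f(u).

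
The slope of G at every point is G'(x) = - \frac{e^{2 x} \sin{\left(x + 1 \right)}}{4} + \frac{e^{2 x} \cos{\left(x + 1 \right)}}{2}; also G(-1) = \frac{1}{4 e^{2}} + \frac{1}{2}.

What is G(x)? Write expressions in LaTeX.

G(x) = \frac{e^{2 x} \cos{\left(x + 1 \right)}}{4} + \frac{1}{2}

G'(x) has the shape u'v + uv' for u = \frac{\cos{\left(x + 1 \right)}}{4} and v = e^{2 x} — it is the derivative of the product u*v.
A general antiderivative is \frac{e^{2 x} \cos{\left(x + 1 \right)}}{4} + C.
The condition gives C = \frac{1}{4 e^{2}} + \frac{1}{2} - (\frac{1}{4 e^{2}}) = \frac{1}{2}.
So G(x) = \frac{e^{2 x} \cos{\left(x + 1 \right)}}{4} + \frac{1}{2}.
Check: d/dx[\frac{e^{2 x} \cos{\left(x + 1 \right)}}{4} + \frac{1}{2}] = - \frac{e^{2 x} \sin{\left(x + 1 \right)}}{4} + \frac{e^{2 x} \cos{\left(x + 1 \right)}}{2} = G'(x).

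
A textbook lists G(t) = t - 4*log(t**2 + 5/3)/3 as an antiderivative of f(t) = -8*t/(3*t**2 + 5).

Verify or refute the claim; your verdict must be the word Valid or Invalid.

d/dt[G] = (3*t**2 - 8*t + 5)/(3*t**2 + 5)
d/dt[G] - f(t) = 1 != 0.

Invalid: d/dt[G] - f = 1, which is not 0.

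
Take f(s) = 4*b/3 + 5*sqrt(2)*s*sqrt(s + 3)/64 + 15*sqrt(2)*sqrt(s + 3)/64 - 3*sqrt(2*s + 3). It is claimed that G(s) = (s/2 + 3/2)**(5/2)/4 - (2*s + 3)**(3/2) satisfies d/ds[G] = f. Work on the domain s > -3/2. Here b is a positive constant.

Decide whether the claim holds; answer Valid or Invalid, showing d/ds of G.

d/ds[G] = 5*sqrt(2)*s*sqrt(s + 3)/64 + 15*sqrt(2)*sqrt(s + 3)/64 - 3*sqrt(2*s + 3)
d/ds[G] - f(s) = -4*b/3 != 0.

Invalid: d/ds[G] - f = -4*b/3, which is not 0.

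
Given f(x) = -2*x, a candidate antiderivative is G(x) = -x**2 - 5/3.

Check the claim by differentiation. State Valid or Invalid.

Valid - differentiating G returns exactly f.

d/dx[G] = -2*x
This equals f(x) exactly, so the claim holds.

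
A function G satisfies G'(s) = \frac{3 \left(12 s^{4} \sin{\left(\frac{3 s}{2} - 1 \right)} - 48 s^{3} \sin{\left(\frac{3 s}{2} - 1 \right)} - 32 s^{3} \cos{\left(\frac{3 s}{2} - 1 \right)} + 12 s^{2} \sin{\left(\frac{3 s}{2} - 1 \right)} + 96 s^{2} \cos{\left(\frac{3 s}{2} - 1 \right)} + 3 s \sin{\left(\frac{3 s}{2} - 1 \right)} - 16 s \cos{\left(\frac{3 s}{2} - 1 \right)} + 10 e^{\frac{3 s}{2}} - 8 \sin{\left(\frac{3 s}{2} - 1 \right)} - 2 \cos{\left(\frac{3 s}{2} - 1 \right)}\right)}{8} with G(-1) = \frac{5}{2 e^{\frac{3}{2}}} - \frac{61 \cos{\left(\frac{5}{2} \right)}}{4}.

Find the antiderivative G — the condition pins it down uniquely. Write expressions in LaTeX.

Check a candidate G(s) by differentiating: d/ds[G] must match the given G'(s).
A general antiderivative is - 3 \left(s^{4} - 4 s^{3} + s^{2} + \frac{s}{4} - \frac{2}{3}\right) \cos{\left(\frac{3 s}{2} - 1 \right)} + \frac{5 e^{\frac{3 s}{2}}}{2} + C.
The condition gives C = \frac{5}{2 e^{\frac{3}{2}}} - \frac{61 \cos{\left(\frac{5}{2} \right)}}{4} - (\frac{5}{2 e^{\frac{3}{2}}} - \frac{61 \cos{\left(\frac{5}{2} \right)}}{4}) = 0.
So G(s) = \frac{- \left(12 s^{4} - 48 s^{3} + 12 s^{2} + 3 s - 8\right) \cos{\left(\frac{3 s}{2} - 1 \right)} + 10 e^{\frac{3 s}{2}}}{4}.
Check: d/ds[\frac{- \left(12 s^{4} - 48 s^{3} + 12 s^{2} + 3 s - 8\right) \cos{\left(\frac{3 s}{2} - 1 \right)} + 10 e^{\frac{3 s}{2}}}{4}] = \frac{9 s^{4} \sin{\left(\frac{3 s}{2} - 1 \right)}}{2} - 18 s^{3} \sin{\left(\frac{3 s}{2} - 1 \right)} - 12 s^{3} \cos{\left(\frac{3 s}{2} - 1 \right)} + \frac{9 s^{2} \sin{\left(\frac{3 s}{2} - 1 \right)}}{2} + 36 s^{2} \cos{\left(\frac{3 s}{2} - 1 \right)} + \frac{9 s \sin{\left(\frac{3 s}{2} - 1 \right)}}{8} - 6 s \cos{\left(\frac{3 s}{2} - 1 \right)} + \frac{15 e^{\frac{3 s}{2}}}{4} - 3 \sin{\left(\frac{3 s}{2} - 1 \right)} - \frac{3 \cos{\left(\frac{3 s}{2} - 1 \right)}}{4}, which equals G'(s).

G(s) = \frac{- \left(12 s^{4} - 48 s^{3} + 12 s^{2} + 3 s - 8\right) \cos{\left(\frac{3 s}{2} - 1 \right)} + 10 e^{\frac{3 s}{2}}}{4}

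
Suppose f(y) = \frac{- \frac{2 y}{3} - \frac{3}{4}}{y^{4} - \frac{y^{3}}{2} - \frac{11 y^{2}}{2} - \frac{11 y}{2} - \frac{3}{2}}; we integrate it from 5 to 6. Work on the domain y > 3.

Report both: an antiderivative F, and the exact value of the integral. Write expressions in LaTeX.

Antiderivative: F(y) = \frac{- 33 \left(y + 1\right) \log{\left(y - 3 \right)} + 320 \left(y + 1\right) \log{\left(y + \frac{1}{2} \right)} - 287 \left(y + 1\right) \log{\left(y + 1 \right)} + 28}{672 \left(y + 1\right)}; value = - \frac{41 \log{\left(7 \right)}}{96} - \frac{10 \log{\left(\frac{11}{2} \right)}}{21} - \frac{11 \log{\left(3 \right)}}{224} - \frac{1}{1008} + \frac{11 \log{\left(2 \right)}}{224} + \frac{41 \log{\left(6 \right)}}{96} + \frac{10 \log{\left(\frac{13}{2} \right)}}{21}

The denominator factors as 6 \left(y - 3\right) \left(y + 1\right)^{2} \left(2 y + 1\right); partial fractions split f into directly integrable pieces: \frac{20}{21 \left(2 y + 1\right)} - \frac{41}{96 \left(y + 1\right)} - \frac{1}{24 \left(y + 1\right)^{2}} - \frac{11}{224 \left(y - 3\right)}.
F(y) = \frac{- 33 \left(y + 1\right) \log{\left(y - 3 \right)} + 320 \left(y + 1\right) \log{\left(y + \frac{1}{2} \right)} - 287 \left(y + 1\right) \log{\left(y + 1 \right)} + 28}{672 \left(y + 1\right)} is an antiderivative of f.
Check: d/dy[\frac{- 33 \left(y + 1\right) \log{\left(y - 3 \right)} + 320 \left(y + 1\right) \log{\left(y + \frac{1}{2} \right)} - 287 \left(y + 1\right) \log{\left(y + 1 \right)} + 28}{672 \left(y + 1\right)}] = \frac{- 8 y - 9}{12 y^{4} - 6 y^{3} - 66 y^{2} - 66 y - 18}, which equals f(y).
F(6) = - \frac{41 \log{\left(7 \right)}}{96} - \frac{11 \log{\left(3 \right)}}{224} + \frac{1}{168} + \frac{10 \log{\left(\frac{13}{2} \right)}}{21}; F(5) = - \frac{41 \log{\left(6 \right)}}{96} - \frac{11 \log{\left(2 \right)}}{224} + \frac{1}{144} + \frac{10 \log{\left(\frac{11}{2} \right)}}{21}.
Integral = F(6) - F(5) = - \frac{41 \log{\left(7 \right)}}{96} - \frac{10 \log{\left(\frac{11}{2} \right)}}{21} - \frac{11 \log{\left(3 \right)}}{224} - \frac{1}{1008} + \frac{11 \log{\left(2 \right)}}{224} + \frac{41 \log{\left(6 \right)}}{96} + \frac{10 \log{\left(\frac{13}{2} \right)}}{21}.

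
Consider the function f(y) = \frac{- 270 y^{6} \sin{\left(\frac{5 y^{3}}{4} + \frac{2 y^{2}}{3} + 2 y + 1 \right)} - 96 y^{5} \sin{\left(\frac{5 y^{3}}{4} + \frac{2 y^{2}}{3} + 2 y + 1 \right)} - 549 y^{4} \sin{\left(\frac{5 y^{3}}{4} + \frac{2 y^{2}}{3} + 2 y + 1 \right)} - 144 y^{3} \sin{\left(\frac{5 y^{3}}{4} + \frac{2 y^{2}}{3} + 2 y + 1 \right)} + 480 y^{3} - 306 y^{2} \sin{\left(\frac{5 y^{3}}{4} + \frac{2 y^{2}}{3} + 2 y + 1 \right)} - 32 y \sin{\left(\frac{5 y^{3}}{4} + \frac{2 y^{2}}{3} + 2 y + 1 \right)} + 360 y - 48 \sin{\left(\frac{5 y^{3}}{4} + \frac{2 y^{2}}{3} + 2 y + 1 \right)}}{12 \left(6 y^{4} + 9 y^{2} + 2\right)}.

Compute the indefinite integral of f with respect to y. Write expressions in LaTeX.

F(y) = \frac{5 \log{\left(y^{4} + \frac{3 y^{2}}{2} + \frac{1}{3} \right)}}{3} + \cos{\left(\frac{5 y^{3}}{4} + \frac{2 y^{2}}{3} + 2 y + 1 \right)} + C

A candidate is checked by its d/dy: the result must match f(y).
Check: d/dy[\frac{5 \log{\left(y^{4} + \frac{3 y^{2}}{2} + \frac{1}{3} \right)}}{3} + \cos{\left(\frac{5 y^{3}}{4} + \frac{2 y^{2}}{3} + 2 y + 1 \right)}] = \frac{- 270 y^{6} \sin{\left(\frac{5 y^{3}}{4} + \frac{2 y^{2}}{3} + 2 y + 1 \right)} - 96 y^{5} \sin{\left(\frac{5 y^{3}}{4} + \frac{2 y^{2}}{3} + 2 y + 1 \right)} - 549 y^{4} \sin{\left(\frac{5 y^{3}}{4} + \frac{2 y^{2}}{3} + 2 y + 1 \right)} - 144 y^{3} \sin{\left(\frac{5 y^{3}}{4} + \frac{2 y^{2}}{3} + 2 y + 1 \right)} + 480 y^{3} - 306 y^{2} \sin{\left(\frac{5 y^{3}}{4} + \frac{2 y^{2}}{3} + 2 y + 1 \right)} - 32 y \sin{\left(\frac{5 y^{3}}{4} + \frac{2 y^{2}}{3} + 2 y + 1 \right)} + 360 y - 48 \sin{\left(\frac{5 y^{3}}{4} + \frac{2 y^{2}}{3} + 2 y + 1 \right)}}{72 y^{4} + 108 y^{2} + 24}, which equals f(y).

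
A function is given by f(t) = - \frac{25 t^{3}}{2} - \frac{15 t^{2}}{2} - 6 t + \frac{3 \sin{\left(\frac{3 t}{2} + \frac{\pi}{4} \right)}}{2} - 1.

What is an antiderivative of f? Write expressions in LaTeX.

The integrand splits into summands that can be handled one at a time.
Check: d/dt[\frac{- \left(- 5 t^{2} - 2 t - 2\right)^{2} - 8 \cos{\left(\frac{3 t}{2} + \frac{\pi}{4} \right)}}{8}] = - \frac{25 t^{3}}{2} - \frac{15 t^{2}}{2} - 6 t + \frac{3 \sin{\left(\frac{3 t}{2} + \frac{\pi}{4} \right)}}{2} - 1 = f(t).

An antiderivative is F(t) = \frac{- \left(- 5 t^{2} - 2 t - 2\right)^{2} - 8 \cos{\left(\frac{3 t}{2} + \frac{\pi}{4} \right)}}{8}.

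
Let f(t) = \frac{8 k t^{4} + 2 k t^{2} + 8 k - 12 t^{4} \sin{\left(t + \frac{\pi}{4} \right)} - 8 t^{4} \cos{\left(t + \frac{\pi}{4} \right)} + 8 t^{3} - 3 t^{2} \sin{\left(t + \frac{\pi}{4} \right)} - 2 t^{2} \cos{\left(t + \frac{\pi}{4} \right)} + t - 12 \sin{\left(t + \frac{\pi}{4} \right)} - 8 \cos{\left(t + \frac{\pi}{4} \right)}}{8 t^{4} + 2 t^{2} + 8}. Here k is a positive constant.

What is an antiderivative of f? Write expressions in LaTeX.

An antiderivative is F(t) = \frac{4 k t + \log{\left(2 t^{4} + \frac{t^{2}}{2} + 2 \right)} - 4 \sin{\left(t + \frac{\pi}{4} \right)} + 6 \cos{\left(t + \frac{\pi}{4} \right)}}{4}.

Check any antiderivative F(t) by computing F'(t) and comparing it with f(t).
Check: d/dt[\frac{4 k t + \log{\left(2 t^{4} + \frac{t^{2}}{2} + 2 \right)} - 4 \sin{\left(t + \frac{\pi}{4} \right)} + 6 \cos{\left(t + \frac{\pi}{4} \right)}}{4}] = \frac{8 k t^{4} + 2 k t^{2} + 8 k - 12 t^{4} \sin{\left(t + \frac{\pi}{4} \right)} - 8 t^{4} \cos{\left(t + \frac{\pi}{4} \right)} + 8 t^{3} - 3 t^{2} \sin{\left(t + \frac{\pi}{4} \right)} - 2 t^{2} \cos{\left(t + \frac{\pi}{4} \right)} + t - 12 \sin{\left(t + \frac{\pi}{4} \right)} - 8 \cos{\left(t + \frac{\pi}{4} \right)}}{8 t^{4} + 2 t^{2} + 8} = f(t).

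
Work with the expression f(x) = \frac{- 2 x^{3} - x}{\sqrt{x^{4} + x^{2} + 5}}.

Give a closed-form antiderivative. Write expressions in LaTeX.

f matches the chain-rule pattern g'(h)*h' with inner function h(x) = x^{4} + x^{2} + 5; substituting u = h(x) collapses the integral.
Check: d/dx[- \sqrt{x^{4} + x^{2} + 5}] = \frac{- 2 x^{3} - x}{\sqrt{x^{4} + x^{2} + 5}} = f(x).

An antiderivative is F(x) = - \sqrt{x^{4} + x^{2} + 5}.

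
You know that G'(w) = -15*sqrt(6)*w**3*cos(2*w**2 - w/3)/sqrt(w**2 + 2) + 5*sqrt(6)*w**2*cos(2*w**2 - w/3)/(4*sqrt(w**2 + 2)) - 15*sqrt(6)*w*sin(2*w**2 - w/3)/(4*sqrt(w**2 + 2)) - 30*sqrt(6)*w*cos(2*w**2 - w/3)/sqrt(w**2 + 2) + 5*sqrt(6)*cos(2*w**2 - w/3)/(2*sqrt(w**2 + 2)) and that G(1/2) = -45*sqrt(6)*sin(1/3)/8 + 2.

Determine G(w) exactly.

G'(w) has the shape u'v + uv' for u = -15*sqrt(3*w**2/2 + 3)/2 and v = sin(2*w**2 - w/3) — it is the derivative of the product u*v.
A general antiderivative is -15*sqrt(3*w**2/2 + 3)*sin(2*w**2 - w/3)/2 + C.
The condition gives C = -45*sqrt(6)*sin(1/3)/8 + 2 - (-45*sqrt(6)*sin(1/3)/8) = 2.
So G(w) = -15*sqrt(3*w**2/2 + 3)*sin(2*w**2 - w/3)/2 + 2.
Check: d/dw[-15*sqrt(3*w**2/2 + 3)*sin(2*w**2 - w/3)/2 + 2] = sqrt(2)*(-60*sqrt(3)*w**3*cos(2*w**2 - w/3) + 5*sqrt(3)*w**2*cos(2*w**2 - w/3) - 15*sqrt(3)*w*sin(2*w**2 - w/3) - 120*sqrt(3)*w*cos(2*w**2 - w/3) + 10*sqrt(3)*cos(2*w**2 - w/3))/(4*sqrt(w**2 + 2)), which equals G'(w).

G(w) = -15*sqrt(3*w**2/2 + 3)*sin(2*w**2 - w/3)/2 + 2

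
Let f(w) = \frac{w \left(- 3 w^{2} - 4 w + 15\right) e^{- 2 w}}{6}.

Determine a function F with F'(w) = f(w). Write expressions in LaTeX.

f has the shape u'v + uv' for u = \frac{w^{3}}{4} + \frac{17 w^{2}}{24} - \frac{13 w}{24} - \frac{13}{48} and v = e^{- 2 w} — it is the derivative of the product u*v.
Check: d/dw[\frac{w^{3} e^{- 2 w}}{4} + \frac{17 w^{2} e^{- 2 w}}{24} - \frac{13 w e^{- 2 w}}{24} - \frac{13 e^{- 2 w}}{48}] = \frac{\left(- 3 w^{3} - 4 w^{2} + 15 w\right) e^{- 2 w}}{6}, which equals f(w).

An antiderivative is F(w) = \frac{w^{3} e^{- 2 w}}{4} + \frac{17 w^{2} e^{- 2 w}}{24} - \frac{13 w e^{- 2 w}}{24} - \frac{13 e^{- 2 w}}{48}.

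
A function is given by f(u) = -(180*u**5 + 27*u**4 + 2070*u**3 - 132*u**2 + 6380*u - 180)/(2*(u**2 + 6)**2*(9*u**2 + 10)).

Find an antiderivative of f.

For F(u) to be correct the identity F'(u) - f(u) = 0 must hold.
Check: d/du[(3*u - 10*(u**2 + 6)*log(3*u**2/2 + 5/3) - 5)/(2*(u**2 + 6))] = (-180*u**5 - 27*u**4 - 2070*u**3 + 132*u**2 - 6380*u + 180)/(18*u**6 + 236*u**4 + 888*u**2 + 720), which equals f(u).

An antiderivative is F(u) = (3*u - 10*(u**2 + 6)*log(3*u**2/2 + 5/3) - 5)/(2*(u**2 + 6)).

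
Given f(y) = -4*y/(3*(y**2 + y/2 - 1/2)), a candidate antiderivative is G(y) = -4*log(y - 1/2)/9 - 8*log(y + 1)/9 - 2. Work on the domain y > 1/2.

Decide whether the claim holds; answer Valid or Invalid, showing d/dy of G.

Valid. The derivative of G reproduces f.

d/dy[G] = -8*y/(6*y**2 + 3*y - 3)
This equals f(y) exactly, so the claim holds.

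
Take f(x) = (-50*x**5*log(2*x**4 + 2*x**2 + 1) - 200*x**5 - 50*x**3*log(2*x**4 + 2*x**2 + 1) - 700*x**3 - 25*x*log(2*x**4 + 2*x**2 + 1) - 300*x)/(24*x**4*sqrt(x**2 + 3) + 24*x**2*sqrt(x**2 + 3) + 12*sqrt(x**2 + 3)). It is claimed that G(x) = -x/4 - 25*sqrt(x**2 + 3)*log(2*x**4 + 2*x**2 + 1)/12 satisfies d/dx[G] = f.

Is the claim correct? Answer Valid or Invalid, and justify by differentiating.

Invalid: d/dx[G] - f = -1/4, which is not 0.

d/dx[G] = (-50*x**5*log(2*x**4 + 2*x**2 + 1) - 200*x**5 - 6*x**4*sqrt(x**2 + 3) - 50*x**3*log(2*x**4 + 2*x**2 + 1) - 700*x**3 - 6*x**2*sqrt(x**2 + 3) - 25*x*log(2*x**4 + 2*x**2 + 1) - 300*x - 3*sqrt(x**2 + 3))/(24*x**4*sqrt(x**2 + 3) + 24*x**2*sqrt(x**2 + 3) + 12*sqrt(x**2 + 3))
d/dx[G] - f(x) = -1/4 != 0.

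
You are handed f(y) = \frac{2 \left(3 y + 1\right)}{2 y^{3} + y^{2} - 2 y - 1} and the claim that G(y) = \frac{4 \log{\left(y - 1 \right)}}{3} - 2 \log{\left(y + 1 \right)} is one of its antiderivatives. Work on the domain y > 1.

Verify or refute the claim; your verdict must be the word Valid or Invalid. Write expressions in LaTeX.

Invalid: d/dy[G] - f = - \frac{4}{6 y + 3}, which is not 0.

d/dy[G] = \frac{10 - 2 y}{3 y^{2} - 3}
d/dy[G] - f(y) = - \frac{4}{6 y + 3} != 0.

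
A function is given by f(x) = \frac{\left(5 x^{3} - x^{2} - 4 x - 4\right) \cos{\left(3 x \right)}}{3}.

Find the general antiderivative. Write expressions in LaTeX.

An antiderivative F(x) passes only if d/dx[F] lands on f(x) exactly.
Check: d/dx[\frac{5 x^{3} \sin{\left(3 x \right)}}{9} - \frac{x^{2} \sin{\left(3 x \right)}}{9} + \frac{5 x^{2} \cos{\left(3 x \right)}}{9} - \frac{22 x \sin{\left(3 x \right)}}{27} - \frac{2 x \cos{\left(3 x \right)}}{27} - \frac{34 \sin{\left(3 x \right)}}{81} - \frac{22 \cos{\left(3 x \right)}}{81}] = \frac{5 x^{3} \cos{\left(3 x \right)}}{3} - \frac{x^{2} \cos{\left(3 x \right)}}{3} - \frac{4 x \cos{\left(3 x \right)}}{3} - \frac{4 \cos{\left(3 x \right)}}{3}, which equals f(x).

F(x) = \frac{5 x^{3} \sin{\left(3 x \right)}}{9} - \frac{x^{2} \sin{\left(3 x \right)}}{9} + \frac{5 x^{2} \cos{\left(3 x \right)}}{9} - \frac{22 x \sin{\left(3 x \right)}}{27} - \frac{2 x \cos{\left(3 x \right)}}{27} - \frac{34 \sin{\left(3 x \right)}}{81} - \frac{22 \cos{\left(3 x \right)}}{81} + C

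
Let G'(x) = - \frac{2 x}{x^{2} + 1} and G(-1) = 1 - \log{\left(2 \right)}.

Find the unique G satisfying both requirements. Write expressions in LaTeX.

G(x) = 1 - \log{\left(x^{2} + 1 \right)}

The substitution u = x^{2} + 1 works: G'(x) is exactly (dG/du)*(du/dx) for that inner function.
A general antiderivative is - \log{\left(x^{2} + 1 \right)} + C.
The condition gives C = 1 - \log{\left(2 \right)} - (- \log{\left(2 \right)}) = 1.
So G(x) = 1 - \log{\left(x^{2} + 1 \right)}.
Check: d/dx[1 - \log{\left(x^{2} + 1 \right)}] = - \frac{2 x}{x^{2} + 1} = G'(x).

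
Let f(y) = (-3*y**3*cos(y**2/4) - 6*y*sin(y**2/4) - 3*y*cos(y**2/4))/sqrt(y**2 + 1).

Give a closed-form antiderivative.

An antiderivative is F(y) = -6*sqrt(y**2 + 1)*sin(y**2/4).

Recognize the product-rule pattern: f = u'v + uv' with u = -6*sqrt(y**2 + 1), v = sin(y**2/4), so integration by parts undoes it.
Check: d/dy[-6*sqrt(y**2 + 1)*sin(y**2/4)] = (-3*y**3*cos(y**2/4) - 6*y*sin(y**2/4) - 3*y*cos(y**2/4))/sqrt(y**2 + 1) = f(y).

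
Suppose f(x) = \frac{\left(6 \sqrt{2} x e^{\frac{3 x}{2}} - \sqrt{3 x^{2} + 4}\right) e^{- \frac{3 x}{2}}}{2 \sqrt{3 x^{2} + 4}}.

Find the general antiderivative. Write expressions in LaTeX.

F(x) = 2 \sqrt{\frac{3 x^{2}}{2} + 2} + \frac{e^{- \frac{3 x}{2}}}{3} + C

An antiderivative F(x) passes only if d/dx[F] lands on f(x) exactly.
Check: d/dx[2 \sqrt{\frac{3 x^{2}}{2} + 2} + \frac{e^{- \frac{3 x}{2}}}{3}] = \frac{\left(6 \sqrt{2} x e^{\frac{3 x}{2}} - \sqrt{3 x^{2} + 4}\right) e^{- \frac{3 x}{2}}}{2 \sqrt{3 x^{2} + 4}} = f(x).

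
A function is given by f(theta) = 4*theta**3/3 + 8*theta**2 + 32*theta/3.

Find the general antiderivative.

f matches the chain-rule pattern g'(h)*h' with inner function h(theta) = -theta**2 - 4*theta; substituting u = h(theta) collapses the integral.
Check: d/dtheta[theta**2*(-theta - 4)**2/3] = 4*theta**3/3 + 8*theta**2 + 32*theta/3 = f(theta).

F(theta) = theta**2*(-theta - 4)**2/3 + C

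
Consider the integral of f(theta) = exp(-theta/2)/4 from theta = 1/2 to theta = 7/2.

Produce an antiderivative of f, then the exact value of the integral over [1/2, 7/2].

Whatever form F(theta) takes, F'(theta) = f(theta) is non-negotiable.
F(theta) = -exp(-theta/2)/2 is an antiderivative of f.
Check: d/dtheta[-exp(-theta/2)/2] = exp(-theta/2)/4 = f(theta).
F(7/2) = -exp(-7/4)/2; F(1/2) = -exp(-1/4)/2.
Integral = F(7/2) - F(1/2) = -exp(-7/4)/2 + exp(-1/4)/2.

Antiderivative: F(theta) = -exp(-theta/2)/2; value = -exp(-7/4)/2 + exp(-1/4)/2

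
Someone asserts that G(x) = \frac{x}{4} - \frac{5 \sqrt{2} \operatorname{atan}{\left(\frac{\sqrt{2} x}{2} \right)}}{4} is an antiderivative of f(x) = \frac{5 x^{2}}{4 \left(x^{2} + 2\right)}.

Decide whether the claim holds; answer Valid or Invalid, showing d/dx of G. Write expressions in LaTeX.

d/dx[G] = \frac{x^{2} - 8}{4 x^{2} + 8}
d/dx[G] - f(x) = -1 != 0.

Invalid: d/dx[G] - f = -1, which is not 0.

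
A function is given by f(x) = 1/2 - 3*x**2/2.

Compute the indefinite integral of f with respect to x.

F(x) = -x**3/2 + x/2 + C

A first test for any F(x): its x-derivative must equal f(x) identically.
Check: d/dx[-x**3/2 + x/2] = 1/2 - 3*x**2/2 = f(x).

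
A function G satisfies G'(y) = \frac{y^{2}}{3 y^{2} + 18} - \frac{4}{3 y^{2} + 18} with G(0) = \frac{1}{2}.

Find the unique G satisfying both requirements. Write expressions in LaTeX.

G(y) = \frac{y}{3} - \frac{5 \sqrt{6} \operatorname{atan}{\left(\frac{\sqrt{6} y}{6} \right)}}{9} + \frac{1}{2}

Integrate term by term and add the pieces.
A general antiderivative is \frac{y}{3} - \frac{5 \sqrt{6} \operatorname{atan}{\left(\frac{\sqrt{6} y}{6} \right)}}{9} + C.
The condition gives C = \frac{1}{2} - (0) = \frac{1}{2}.
So G(y) = \frac{y}{3} - \frac{5 \sqrt{6} \operatorname{atan}{\left(\frac{\sqrt{6} y}{6} \right)}}{9} + \frac{1}{2}.
Check: d/dy[\frac{y}{3} - \frac{5 \sqrt{6} \operatorname{atan}{\left(\frac{\sqrt{6} y}{6} \right)}}{9} + \frac{1}{2}] = \frac{y^{2} - 4}{3 y^{2} + 18}, which equals G'(y).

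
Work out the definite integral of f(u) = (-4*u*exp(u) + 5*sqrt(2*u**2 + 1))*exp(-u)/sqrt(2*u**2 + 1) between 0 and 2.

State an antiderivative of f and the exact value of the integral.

Antiderivative: F(u) = (-2*sqrt(2*u**2 + 1)*exp(u) - 5)*exp(-u); value = 1 - 5*exp(-2)

A candidate is checked by its d/du: the result must match f(u).
F(u) = (-2*sqrt(2*u**2 + 1)*exp(u) - 5)*exp(-u) is an antiderivative of f.
Check: d/du[(-2*sqrt(2*u**2 + 1)*exp(u) - 5)*exp(-u)] = (-4*u*exp(u) + 5*sqrt(2*u**2 + 1))*exp(-u)/sqrt(2*u**2 + 1) = f(u).
F(2) = -6 - 5*exp(-2); F(0) = -7.
Integral = F(2) - F(0) = 1 - 5*exp(-2).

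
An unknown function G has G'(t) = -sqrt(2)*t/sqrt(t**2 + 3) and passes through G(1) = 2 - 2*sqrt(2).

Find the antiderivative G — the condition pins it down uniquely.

G(t) = 2 - sqrt(2*t**2 + 6)

G'(t) matches the chain-rule pattern g'(h)*h' with inner function h(t) = 2*t**2 + 6; substituting u = h(t) collapses the integral.
A general antiderivative is -sqrt(2*t**2 + 6) + C.
The condition gives C = 2 - 2*sqrt(2) - (-2*sqrt(2)) = 2.
So G(t) = 2 - sqrt(2*t**2 + 6).
Check: d/dt[2 - sqrt(2*t**2 + 6)] = -sqrt(2)*t/sqrt(t**2 + 3) = G'(t).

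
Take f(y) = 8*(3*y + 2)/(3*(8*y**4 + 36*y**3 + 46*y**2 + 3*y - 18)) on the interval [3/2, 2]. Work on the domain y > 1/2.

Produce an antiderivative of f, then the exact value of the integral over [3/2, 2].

Antiderivative: F(y) = (7*(2*y + 3)*log(y - 1/2) - 135*(2*y + 3)*log(y + 3/2) + 128*(2*y + 3)*log(y + 2) - 100)/(60*(2*y + 3)); value = -263*log(7/2)/60 + 5/126 + 7*log(3/2)/60 + 9*log(3)/4 + 32*log(4)/15

The denominator factors as 3*(y + 2)*(2*y - 1)*(2*y + 3)**2; partial fractions split f into directly integrable pieces: -9/(2*(2*y + 3)) + 10/(3*(2*y + 3)**2) + 7/(30*(2*y - 1)) + 32/(15*(y + 2)).
F(y) = (7*(2*y + 3)*log(y - 1/2) - 135*(2*y + 3)*log(y + 3/2) + 128*(2*y + 3)*log(y + 2) - 100)/(60*(2*y + 3)) is an antiderivative of f.
Check: d/dy[(7*(2*y + 3)*log(y - 1/2) - 135*(2*y + 3)*log(y + 3/2) + 128*(2*y + 3)*log(y + 2) - 100)/(60*(2*y + 3))] = (24*y + 16)/(24*y**4 + 108*y**3 + 138*y**2 + 9*y - 54), which equals f(y).
F(2) = -9*log(7/2)/4 - 5/21 + 7*log(3/2)/60 + 32*log(4)/15; F(3/2) = -9*log(3)/4 - 5/18 + 32*log(7/2)/15.
Integral = F(2) - F(3/2) = -263*log(7/2)/60 + 5/126 + 7*log(3/2)/60 + 9*log(3)/4 + 32*log(4)/15.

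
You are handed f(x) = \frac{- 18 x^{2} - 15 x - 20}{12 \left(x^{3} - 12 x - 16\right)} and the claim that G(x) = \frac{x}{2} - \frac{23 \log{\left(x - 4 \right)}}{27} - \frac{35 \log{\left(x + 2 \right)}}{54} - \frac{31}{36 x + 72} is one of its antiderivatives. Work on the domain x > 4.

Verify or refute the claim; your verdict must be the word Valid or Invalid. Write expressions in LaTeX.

Invalid: d/dx[G] - f = \frac{1}{2}, which is not 0.

d/dx[G] = \frac{6 x^{3} - 18 x^{2} - 87 x - 116}{12 x^{3} - 144 x - 192}
d/dx[G] - f(x) = \frac{1}{2} != 0.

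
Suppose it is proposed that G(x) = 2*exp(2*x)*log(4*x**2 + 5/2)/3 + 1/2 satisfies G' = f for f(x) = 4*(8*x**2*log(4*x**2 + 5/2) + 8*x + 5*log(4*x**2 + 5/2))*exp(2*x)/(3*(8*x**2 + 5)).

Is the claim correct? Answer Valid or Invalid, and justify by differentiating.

Valid. The derivative of G reproduces f.

d/dx[G] = (32*x**2*exp(2*x)*log(4*x**2 + 5/2) + 32*x*exp(2*x) + 20*exp(2*x)*log(4*x**2 + 5/2))/(24*x**2 + 15)
This equals f(x) exactly, so the claim holds.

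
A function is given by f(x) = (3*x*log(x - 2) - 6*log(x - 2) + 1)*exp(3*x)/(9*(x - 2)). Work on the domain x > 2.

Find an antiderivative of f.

An antiderivative is F(x) = exp(3*x)*log(x - 2)/9.

Recognize the product-rule pattern: f = u'v + uv' with u = exp(3*x)/9, v = log(x - 2), so integration by parts undoes it.
Check: d/dx[exp(3*x)*log(x - 2)/9] = (3*x*exp(3*x)*log(x - 2) - 6*exp(3*x)*log(x - 2) + exp(3*x))/(9*x - 18), which equals f(x).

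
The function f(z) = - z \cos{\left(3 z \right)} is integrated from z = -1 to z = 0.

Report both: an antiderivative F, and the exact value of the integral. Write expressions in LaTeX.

Antiderivative: F(z) = \frac{- 3 z \sin{\left(3 z \right)} - \cos{\left(3 z \right)}}{9}; value = - \frac{1}{9} + \frac{\cos{\left(3 \right)}}{9} + \frac{\sin{\left(3 \right)}}{3}

An antiderivative F(z) passes only if d/dz[F] lands on f(z) exactly.
F(z) = \frac{- 3 z \sin{\left(3 z \right)} - \cos{\left(3 z \right)}}{9} is an antiderivative of f.
Check: d/dz[\frac{- 3 z \sin{\left(3 z \right)} - \cos{\left(3 z \right)}}{9}] = - z \cos{\left(3 z \right)} = f(z).
F(0) = - \frac{1}{9}; F(-1) = - \frac{\sin{\left(3 \right)}}{3} - \frac{\cos{\left(3 \right)}}{9}.
Integral = F(0) - F(-1) = - \frac{1}{9} + \frac{\cos{\left(3 \right)}}{9} + \frac{\sin{\left(3 \right)}}{3}.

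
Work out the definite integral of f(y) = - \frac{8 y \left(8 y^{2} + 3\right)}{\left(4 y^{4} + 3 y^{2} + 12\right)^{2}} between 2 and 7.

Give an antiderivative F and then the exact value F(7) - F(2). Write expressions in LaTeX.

The substitution u = 2 y^{4} + \frac{3 y^{2}}{2} + 6 works: f is exactly (dF/du)*(du/dy) for that inner function.
F(y) = \frac{4}{4 y^{4} + 3 y^{2} + 12} is an antiderivative of f.
Check: d/dy[\frac{4}{4 y^{4} + 3 y^{2} + 12}] = \frac{- 64 y^{3} - 24 y}{16 y^{8} + 24 y^{6} + 105 y^{4} + 72 y^{2} + 144}, which equals f(y).
F(7) = \frac{4}{9763}; F(2) = \frac{1}{22}.
Integral = F(7) - F(2) = - \frac{9675}{214786}.

Antiderivative: F(y) = \frac{4}{4 y^{4} + 3 y^{2} + 12}; value = - \frac{9675}{214786}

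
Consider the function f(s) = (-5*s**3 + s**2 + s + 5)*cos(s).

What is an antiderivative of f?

A first test for any F(s): its s-derivative must equal f(s) identically.
Check: d/ds[-5*s**3*sin(s) + s**2*sin(s) - 15*s**2*cos(s) + 31*s*sin(s) + 2*s*cos(s) + 3*sin(s) + 31*cos(s)] = -5*s**3*cos(s) + s**2*cos(s) + s*cos(s) + 5*cos(s), which equals f(s).

An antiderivative is F(s) = -5*s**3*sin(s) + s**2*sin(s) - 15*s**2*cos(s) + 31*s*sin(s) + 2*s*cos(s) + 3*sin(s) + 31*cos(s).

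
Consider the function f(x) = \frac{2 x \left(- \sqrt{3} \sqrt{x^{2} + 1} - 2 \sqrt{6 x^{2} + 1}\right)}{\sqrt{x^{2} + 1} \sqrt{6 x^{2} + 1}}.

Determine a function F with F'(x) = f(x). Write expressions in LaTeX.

Check any antiderivative F(x) by computing F'(x) and comparing it with f(x).
Check: d/dx[\frac{- 12 \sqrt{x^{2} + 1} - \sqrt{3} \sqrt{6 x^{2} + 1}}{3}] = \frac{- 2 \sqrt{3} x \sqrt{x^{2} + 1} - 4 x \sqrt{6 x^{2} + 1}}{\sqrt{x^{2} + 1} \sqrt{6 x^{2} + 1}}, which equals f(x).

An antiderivative is F(x) = \frac{- 12 \sqrt{x^{2} + 1} - \sqrt{3} \sqrt{6 x^{2} + 1}}{3}.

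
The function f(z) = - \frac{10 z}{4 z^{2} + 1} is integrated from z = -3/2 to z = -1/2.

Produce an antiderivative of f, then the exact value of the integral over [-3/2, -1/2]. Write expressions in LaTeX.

Antiderivative: F(z) = - \frac{5 \log{\left(2 z^{2} + \frac{1}{2} \right)}}{4}; value = \frac{5 \log{\left(5 \right)}}{4}

f matches the chain-rule pattern g'(h)*h' with inner function h(z) = 2 z^{2} + \frac{1}{2}; substituting u = h(z) collapses the integral.
F(z) = - \frac{5 \log{\left(2 z^{2} + \frac{1}{2} \right)}}{4} is an antiderivative of f.
Check: d/dz[- \frac{5 \log{\left(2 z^{2} + \frac{1}{2} \right)}}{4}] = - \frac{10 z}{4 z^{2} + 1} = f(z).
F(-1/2) = 0; F(-3/2) = - \frac{5 \log{\left(5 \right)}}{4}.
Integral = F(-1/2) - F(-3/2) = \frac{5 \log{\left(5 \right)}}{4}.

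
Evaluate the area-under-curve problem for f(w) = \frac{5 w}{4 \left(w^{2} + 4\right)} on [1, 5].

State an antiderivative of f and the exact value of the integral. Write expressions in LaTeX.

Antiderivative: F(w) = \frac{5 \log{\left(w^{2} + 4 \right)}}{8}; value = - \frac{5 \log{\left(5 \right)}}{8} + \frac{5 \log{\left(29 \right)}}{8}

f matches the chain-rule pattern g'(h)*h' with inner function h(w) = w^{2} + 4; substituting u = h(w) collapses the integral.
F(w) = \frac{5 \log{\left(w^{2} + 4 \right)}}{8} is an antiderivative of f.
Check: d/dw[\frac{5 \log{\left(w^{2} + 4 \right)}}{8}] = \frac{5 w}{4 w^{2} + 16}, which equals f(w).
F(5) = \frac{5 \log{\left(29 \right)}}{8}; F(1) = \frac{5 \log{\left(5 \right)}}{8}.
Integral = F(5) - F(1) = - \frac{5 \log{\left(5 \right)}}{8} + \frac{5 \log{\left(29 \right)}}{8}.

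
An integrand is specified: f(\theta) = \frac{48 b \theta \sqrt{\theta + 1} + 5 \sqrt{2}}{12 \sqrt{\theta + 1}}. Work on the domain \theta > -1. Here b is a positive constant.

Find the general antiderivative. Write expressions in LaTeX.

F(\theta) = 2 b \theta^{2} + \frac{5 \sqrt{\frac{\theta}{2} + \frac{1}{2}}}{3} + C

Differentiate the proposed F(\theta) back; it has to land on f(\theta) exactly.
Check: d/d\theta[2 b \theta^{2} + \frac{5 \sqrt{\frac{\theta}{2} + \frac{1}{2}}}{3}] = \frac{48 b \theta \sqrt{\theta + 1} + 5 \sqrt{2}}{12 \sqrt{\theta + 1}} = f(\theta).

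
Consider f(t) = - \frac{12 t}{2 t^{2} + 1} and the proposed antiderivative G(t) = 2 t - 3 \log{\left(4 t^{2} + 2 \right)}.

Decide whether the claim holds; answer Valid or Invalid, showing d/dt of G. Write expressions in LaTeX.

Invalid: d/dt[G] - f = 2, which is not 0.

d/dt[G] = \frac{4 t^{2} - 12 t + 2}{2 t^{2} + 1}
d/dt[G] - f(t) = 2 != 0.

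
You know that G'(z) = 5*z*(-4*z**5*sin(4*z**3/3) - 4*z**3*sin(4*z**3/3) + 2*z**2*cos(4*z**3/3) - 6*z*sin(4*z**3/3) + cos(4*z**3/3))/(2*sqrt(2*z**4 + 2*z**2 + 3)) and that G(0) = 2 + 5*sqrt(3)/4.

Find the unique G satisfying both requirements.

Recognize the product-rule pattern: G'(z) = u'v + uv' with u = 5*sqrt(2*z**4 + 2*z**2 + 3)/4, v = cos(4*z**3/3), so integration by parts undoes it.
A general antiderivative is 5*sqrt(2*z**4 + 2*z**2 + 3)*cos(4*z**3/3)/4 + C.
The condition gives C = 2 + 5*sqrt(3)/4 - (5*sqrt(3)/4) = 2.
So G(z) = 5*sqrt(2*z**4 + 2*z**2 + 3)*cos(4*z**3/3)/4 + 2.
Check: d/dz[5*sqrt(2*z**4 + 2*z**2 + 3)*cos(4*z**3/3)/4 + 2] = (-20*z**6*sin(4*z**3/3) - 20*z**4*sin(4*z**3/3) + 10*z**3*cos(4*z**3/3) - 30*z**2*sin(4*z**3/3) + 5*z*cos(4*z**3/3))/(2*sqrt(2*z**4 + 2*z**2 + 3)), which equals G'(z).

G(z) = 5*sqrt(2*z**4 + 2*z**2 + 3)*cos(4*z**3/3)/4 + 2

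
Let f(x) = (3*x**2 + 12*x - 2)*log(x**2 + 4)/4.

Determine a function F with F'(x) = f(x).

For F(x) to be correct the identity F'(x) - f(x) = 0 must hold.
Check: d/dx[(-2*x**3 - 18*x**2 + 3*x*(x**2 + 6*x - 2)*log(x**2 + 4) + 36*x + 72*log(x**2 + 4) - 72*atan(x/2))/12] = 3*x**2*log(x**2 + 4)/4 + 3*x*log(x**2 + 4) - log(x**2 + 4)/2, which equals f(x).

An antiderivative is F(x) = (-2*x**3 - 18*x**2 + 3*x*(x**2 + 6*x - 2)*log(x**2 + 4) + 36*x + 72*log(x**2 + 4) - 72*atan(x/2))/12.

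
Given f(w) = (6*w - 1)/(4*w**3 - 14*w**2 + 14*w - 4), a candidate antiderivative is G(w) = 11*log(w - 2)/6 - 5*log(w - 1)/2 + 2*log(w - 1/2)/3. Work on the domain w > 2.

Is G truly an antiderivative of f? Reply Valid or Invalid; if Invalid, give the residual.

Valid: G'(w) = f(w).

d/dw[G] = (6*w - 1)/(4*w**3 - 14*w**2 + 14*w - 4)
This equals f(w) exactly, so the claim holds.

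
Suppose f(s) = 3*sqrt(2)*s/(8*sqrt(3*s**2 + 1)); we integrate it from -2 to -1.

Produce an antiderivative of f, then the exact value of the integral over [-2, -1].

The substitution u = 3*s**2/2 + 1/2 works: f is exactly (dF/du)*(du/ds) for that inner function.
F(s) = sqrt(2)*sqrt(3*s**2 + 1)/8 is an antiderivative of f.
Check: d/ds[sqrt(2)*sqrt(3*s**2 + 1)/8] = 3*sqrt(2)*s/(8*sqrt(3*s**2 + 1)) = f(s).
F(-1) = sqrt(2)/4; F(-2) = sqrt(26)/8.
Integral = F(-1) - F(-2) = -sqrt(26)/8 + sqrt(2)/4.

Antiderivative: F(s) = sqrt(2)*sqrt(3*s**2 + 1)/8; value = -sqrt(26)/8 + sqrt(2)/4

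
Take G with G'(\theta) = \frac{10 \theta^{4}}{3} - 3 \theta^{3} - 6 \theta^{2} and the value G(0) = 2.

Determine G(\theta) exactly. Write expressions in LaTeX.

G(\theta) = \frac{2 \theta^{5}}{3} - \frac{3 \theta^{4}}{4} - 2 \theta^{3} + 2

Integrate term by term and add the pieces.
A general antiderivative is \frac{2 \theta^{5}}{3} - \frac{3 \theta^{4}}{4} - 2 \theta^{3} + C.
The condition gives C = 2 - (0) = 2.
So G(\theta) = \frac{2 \theta^{5}}{3} - \frac{3 \theta^{4}}{4} - 2 \theta^{3} + 2.
Check: d/d\theta[\frac{2 \theta^{5}}{3} - \frac{3 \theta^{4}}{4} - 2 \theta^{3} + 2] = \frac{10 \theta^{4}}{3} - 3 \theta^{3} - 6 \theta^{2} = G'(\theta).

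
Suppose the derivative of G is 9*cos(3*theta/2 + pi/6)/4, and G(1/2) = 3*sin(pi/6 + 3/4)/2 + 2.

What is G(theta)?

Differentiate the proposed G(theta) back; it has to land on the given G'(theta).
A general antiderivative is 3*sin(3*theta/2 + pi/6)/2 + C.
The condition gives C = 3*sin(pi/6 + 3/4)/2 + 2 - (3*sin(pi/6 + 3/4)/2) = 2.
So G(theta) = (3*sin(3*theta/2 + pi/6) + 4)/2.
Check: d/dtheta[(3*sin(3*theta/2 + pi/6) + 4)/2] = 9*cos(3*theta/2 + pi/6)/4 = G'(theta).

G(theta) = (3*sin(3*theta/2 + pi/6) + 4)/2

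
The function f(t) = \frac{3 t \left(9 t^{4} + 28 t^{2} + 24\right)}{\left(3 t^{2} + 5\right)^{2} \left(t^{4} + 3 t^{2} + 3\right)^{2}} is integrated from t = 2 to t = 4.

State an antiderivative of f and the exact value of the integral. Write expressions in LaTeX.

f has the shape u'v + uv' for u = - \frac{1}{3 t^{2} + 5} and v = \frac{1}{\frac{2 t^{4}}{3} + 2 t^{2} + 2} — it is the derivative of the product u*v.
F(t) = - \frac{3}{6 t^{6} + 28 t^{4} + 48 t^{2} + 30} is an antiderivative of f.
Check: d/dt[- \frac{3}{6 t^{6} + 28 t^{4} + 48 t^{2} + 30}] = \frac{27 t^{5} + 84 t^{3} + 72 t}{9 t^{12} + 84 t^{10} + 340 t^{8} + 762 t^{6} + 996 t^{4} + 720 t^{2} + 225}, which equals f(t).
F(4) = - \frac{3}{32542}; F(2) = - \frac{3}{1054}.
Integral = F(4) - F(2) = \frac{23616}{8574817}.

Antiderivative: F(t) = - \frac{3}{6 t^{6} + 28 t^{4} + 48 t^{2} + 30}; value = \frac{23616}{8574817}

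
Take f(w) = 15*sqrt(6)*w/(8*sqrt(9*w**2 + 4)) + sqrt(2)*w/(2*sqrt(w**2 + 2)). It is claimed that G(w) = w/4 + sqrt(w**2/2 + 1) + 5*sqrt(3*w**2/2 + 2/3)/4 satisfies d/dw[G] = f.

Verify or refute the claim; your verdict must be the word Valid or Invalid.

d/dw[G] = (15*sqrt(6)*w*sqrt(w**2 + 2) + 4*sqrt(2)*w*sqrt(9*w**2 + 4) + 2*sqrt(w**2 + 2)*sqrt(9*w**2 + 4))/(8*sqrt(w**2 + 2)*sqrt(9*w**2 + 4))
d/dw[G] - f(w) = 1/4 != 0.

Invalid: d/dw[G] - f = 1/4, which is not 0.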